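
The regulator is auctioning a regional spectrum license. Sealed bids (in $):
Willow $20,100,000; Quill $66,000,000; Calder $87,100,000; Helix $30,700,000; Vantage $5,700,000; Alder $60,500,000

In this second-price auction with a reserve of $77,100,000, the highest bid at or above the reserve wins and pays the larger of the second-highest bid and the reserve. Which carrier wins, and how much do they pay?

Calder pays $77,100,000

Second-price auction with a reserve of $77,100,000: the highest bid at or above the reserve wins and pays the larger of the second-highest bid and the reserve.
Sorting bids: 87,100,000 (Calder) > 66,000,000 (Quill) > 60,500,000 (Alder) > 30,700,000 (Helix) > 20,100,000 (Willow) > 5,700,000 (Vantage)
Highest eligible bid: Calder at $87,100,000.
max(second-highest $66,000,000, reserve $77,100,000) = $77,100,000.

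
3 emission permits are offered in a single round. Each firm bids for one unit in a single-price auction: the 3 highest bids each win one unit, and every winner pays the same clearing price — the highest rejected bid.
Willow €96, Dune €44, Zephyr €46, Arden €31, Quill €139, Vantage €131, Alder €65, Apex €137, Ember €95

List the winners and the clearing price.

Bids ranked high→low: 139 (Quill), 137 (Apex), 131 (Vantage), 96 (Willow), 95 (Ember), …
Winners (3 units): Quill, Apex, Vantage.
First losing bid is Willow's €96, which sets the uniform price.

Quill, Apex, Vantage; each pays €96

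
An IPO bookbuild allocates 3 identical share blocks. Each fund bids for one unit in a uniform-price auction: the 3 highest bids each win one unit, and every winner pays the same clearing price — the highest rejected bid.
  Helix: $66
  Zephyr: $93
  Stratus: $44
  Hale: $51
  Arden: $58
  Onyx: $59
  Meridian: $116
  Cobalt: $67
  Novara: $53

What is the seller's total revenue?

Ordering the bids: 116 (Meridian), 93 (Zephyr), 67 (Cobalt), 66 (Helix), 59 (Onyx), …
The 3 highest are Meridian, Zephyr, Cobalt.
Clearing price = highest rejected bid = $66.
Total revenue = 3 × $66 = $198.

Total revenue: $198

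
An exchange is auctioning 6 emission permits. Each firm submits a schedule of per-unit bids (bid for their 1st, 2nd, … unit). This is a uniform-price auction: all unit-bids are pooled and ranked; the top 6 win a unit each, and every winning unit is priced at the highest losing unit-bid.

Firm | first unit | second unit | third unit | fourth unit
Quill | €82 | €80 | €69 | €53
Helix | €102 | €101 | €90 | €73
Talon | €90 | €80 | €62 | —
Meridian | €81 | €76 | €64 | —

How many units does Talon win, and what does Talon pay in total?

Pooled unit-bids ranked (top 6): 102 (Helix-1), 101 (Helix-2), 90 (Helix-3), 90 (Talon-1), 82 (Quill-1), 81 (Meridian-1)
Highest rejected unit-bid = €80.
Talon wins 1 unit(s) at €80 each.

Talon: 1 unit, pays €80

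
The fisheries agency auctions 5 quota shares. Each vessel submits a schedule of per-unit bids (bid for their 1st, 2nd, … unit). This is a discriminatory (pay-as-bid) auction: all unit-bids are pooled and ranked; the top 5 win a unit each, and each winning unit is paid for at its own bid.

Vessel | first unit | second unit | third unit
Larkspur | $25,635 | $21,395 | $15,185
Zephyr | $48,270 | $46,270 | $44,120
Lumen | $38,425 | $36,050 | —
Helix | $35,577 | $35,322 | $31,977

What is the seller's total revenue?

Total revenue: $213,135

Pooled unit-bids ranked (top 5): 48,270 (Zephyr-1), 46,270 (Zephyr-2), 44,120 (Zephyr-3), 38,425 (Lumen-1), 36,050 (Lumen-2)
Next rejected bid: $35,577 (not a price — pay-as-bid).
Each winning unit pays its own bid.
Revenue = 48,270 + 46,270 + 44,120 + 38,425 + 36,050 = $213,135.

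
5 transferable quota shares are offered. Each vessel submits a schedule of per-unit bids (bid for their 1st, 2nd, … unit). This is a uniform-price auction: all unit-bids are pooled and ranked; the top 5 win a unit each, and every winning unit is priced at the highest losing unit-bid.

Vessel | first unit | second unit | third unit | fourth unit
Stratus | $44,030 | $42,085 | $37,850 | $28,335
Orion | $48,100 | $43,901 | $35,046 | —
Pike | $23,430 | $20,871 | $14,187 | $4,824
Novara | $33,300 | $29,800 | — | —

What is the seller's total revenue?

Total revenue: $175,230

Pooled unit-bids ranked (top 5): 48,100 (Orion-1), 44,030 (Stratus-1), 43,901 (Orion-2), 42,085 (Stratus-2), 37,850 (Stratus-3)
First bid not allocated: $35,046.
Allocation: Orion 2, Stratus 3. Every unit priced at $35,046.
Revenue = 5 × 35,046 = $175,230.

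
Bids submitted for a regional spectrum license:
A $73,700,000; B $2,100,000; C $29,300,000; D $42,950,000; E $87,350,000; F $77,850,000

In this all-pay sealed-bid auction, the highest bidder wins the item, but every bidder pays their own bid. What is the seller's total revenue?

Rule: the highest bidder wins the item, but every bidder pays their own bid.
Sorting bids: 87,350,000 (E) > 77,850,000 (F) > 73,700,000 (A) > 42,950,000 (D) > 29,300,000 (C) > 2,100,000 (B)
E wins with the top bid; all bids are sunk regardless.
Every bidder forfeits their bid regardless of winning.
Revenue = 73,700,000 + 2,100,000 + 29,300,000 + 42,950,000 + 87,350,000 + 77,850,000 = $313,250,000.

Total revenue: $313,250,000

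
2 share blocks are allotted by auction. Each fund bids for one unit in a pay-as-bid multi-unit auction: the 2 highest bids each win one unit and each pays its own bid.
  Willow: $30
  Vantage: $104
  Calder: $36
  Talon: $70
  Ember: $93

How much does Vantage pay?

Sorting: 104 (Vantage), 93 (Ember), 70 (Talon), 36 (Calder), …
The 2 highest are Vantage, Ember.
Vantage wins → own bid $104.

Vantage pays $104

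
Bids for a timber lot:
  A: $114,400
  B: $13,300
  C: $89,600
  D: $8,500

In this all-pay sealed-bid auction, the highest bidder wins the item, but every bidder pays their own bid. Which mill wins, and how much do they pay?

Rule: the highest bidder wins the item, but every bidder pays their own bid.
Bids ranked: 114,400 (A) > 89,600 (C) > 13,300 (B) > 8,500 (D)
A is highest and takes the item; every bidder forfeits their bid.

A pays $114,400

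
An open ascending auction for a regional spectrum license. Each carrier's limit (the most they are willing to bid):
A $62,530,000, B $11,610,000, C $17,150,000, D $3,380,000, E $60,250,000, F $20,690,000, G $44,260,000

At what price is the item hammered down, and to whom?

Rule: the price rises until one bidder remains; the winner pays the price at which the last rival dropped out.
Limits ranked: 62,530,000 (A) > 60,250,000 (E) > 44,260,000 (G) > 20,690,000 (F) > 17,150,000 (C) > 11,610,000 (B) > …
E is the last rival to drop out, at $60,250,000; A remains and wins at that price.

A wins at $60,250,000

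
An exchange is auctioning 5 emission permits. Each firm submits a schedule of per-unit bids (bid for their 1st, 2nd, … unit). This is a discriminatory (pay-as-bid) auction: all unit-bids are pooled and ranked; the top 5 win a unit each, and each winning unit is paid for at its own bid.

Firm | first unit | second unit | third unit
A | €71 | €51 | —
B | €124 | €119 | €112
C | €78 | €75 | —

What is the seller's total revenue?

All unit-bids, highest first — top 5: 124 (B-1), 119 (B-2), 112 (B-3), 78 (C-1), 75 (C-2)
Next rejected bid: €71 (not a price — pay-as-bid).
Each winning unit pays its own bid.
Revenue = 124 + 119 + 112 + 78 + 75 = €508.

Total revenue: €508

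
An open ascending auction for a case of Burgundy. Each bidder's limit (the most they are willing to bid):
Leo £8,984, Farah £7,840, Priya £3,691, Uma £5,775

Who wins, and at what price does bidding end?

Leo wins at £7,840

Sorting limits: 8,984 (Leo) > 7,840 (Farah) > 5,775 (Uma) > 3,691 (Priya)
Once the price passes £7,840, only Leo is left; the hammer falls at Farah's limit of £7,840.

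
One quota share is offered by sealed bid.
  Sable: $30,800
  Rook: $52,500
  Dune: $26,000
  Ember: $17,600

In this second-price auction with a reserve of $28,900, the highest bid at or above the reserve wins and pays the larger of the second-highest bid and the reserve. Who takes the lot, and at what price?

Rook pays $30,800

Bids in order: 52,500 (Rook) > 30,800 (Sable) > 26,000 (Dune) > 17,600 (Ember)
Highest eligible bid: Rook at $52,500.
Second-highest bid $30,800 exceeds the reserve $28,900 → payment $30,800.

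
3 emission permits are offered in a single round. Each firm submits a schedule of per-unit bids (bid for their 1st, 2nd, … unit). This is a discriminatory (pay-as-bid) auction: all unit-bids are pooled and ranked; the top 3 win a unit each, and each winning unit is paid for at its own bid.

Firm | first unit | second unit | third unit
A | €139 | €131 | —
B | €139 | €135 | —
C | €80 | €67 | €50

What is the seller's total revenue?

Pooled unit-bids ranked (top 3): 139 (A-1), 139 (B-1), 135 (B-2)
Next rejected bid: €131 (not a price — pay-as-bid).
Each winning unit pays its own bid.
Revenue = 139 + 139 + 135 = €413.

Total revenue: €413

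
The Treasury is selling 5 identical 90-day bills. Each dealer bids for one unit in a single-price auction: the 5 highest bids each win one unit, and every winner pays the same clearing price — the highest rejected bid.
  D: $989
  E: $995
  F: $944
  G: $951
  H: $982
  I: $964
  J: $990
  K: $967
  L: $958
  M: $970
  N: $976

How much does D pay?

Sorting: 995 (E), 990 (J), 989 (D), 982 (H), 976 (N), 970 (M), 967 (K), …
Winners (5 units): E, J, D, H, N.
Highest unsuccessful bid: $970 → clearing price.
D wins → pays $970.

D pays $970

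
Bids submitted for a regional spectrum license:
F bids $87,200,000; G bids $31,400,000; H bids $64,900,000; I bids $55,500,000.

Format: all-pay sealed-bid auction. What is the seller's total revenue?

Rule: the highest bidder wins the item, but every bidder pays their own bid.
Sorting bids: 87,200,000 (F) > 64,900,000 (H) > 55,500,000 (I) > 31,400,000 (G)
F wins with the top bid; all bids are sunk regardless.
Every bidder forfeits their bid regardless of winning.
Revenue = 87,200,000 + 31,400,000 + 64,900,000 + 55,500,000 = $239,000,000.

Total revenue: $239,000,000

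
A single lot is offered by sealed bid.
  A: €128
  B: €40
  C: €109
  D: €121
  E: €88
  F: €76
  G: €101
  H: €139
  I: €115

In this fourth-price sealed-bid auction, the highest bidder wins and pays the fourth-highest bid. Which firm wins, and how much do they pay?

Bids ranked: 139 (H) > 128 (A) > 121 (D) > 115 (I) > 109 (C) > 101 (G) > …
H is highest; pays the fourth-highest bid, €115.

H pays €115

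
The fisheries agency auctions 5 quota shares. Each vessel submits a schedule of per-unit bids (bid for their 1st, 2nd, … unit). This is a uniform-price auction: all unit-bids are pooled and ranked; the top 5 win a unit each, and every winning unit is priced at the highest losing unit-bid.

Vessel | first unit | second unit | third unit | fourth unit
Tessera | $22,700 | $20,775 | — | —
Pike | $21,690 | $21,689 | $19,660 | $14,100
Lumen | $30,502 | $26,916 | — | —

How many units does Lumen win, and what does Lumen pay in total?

Pooled unit-bids ranked (top 5): 30,502 (Lumen-1), 26,916 (Lumen-2), 22,700 (Tessera-1), 21,690 (Pike-1), 21,689 (Pike-2)
First bid not allocated: $20,775.
Lumen wins 2 unit(s) at $20,775 each.

Lumen: 2 units, pays $41,550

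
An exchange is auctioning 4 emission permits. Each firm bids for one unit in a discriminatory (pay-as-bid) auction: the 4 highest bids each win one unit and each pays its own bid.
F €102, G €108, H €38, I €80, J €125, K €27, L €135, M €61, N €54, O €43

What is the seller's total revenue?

Bids ranked high→low: 135 (L), 125 (J), 108 (G), 102 (F), 80 (I), 61 (M), …
The 4 highest are L, J, G, F.
Total revenue = 135 + 125 + 108 + 102 = €470.

Total revenue: €470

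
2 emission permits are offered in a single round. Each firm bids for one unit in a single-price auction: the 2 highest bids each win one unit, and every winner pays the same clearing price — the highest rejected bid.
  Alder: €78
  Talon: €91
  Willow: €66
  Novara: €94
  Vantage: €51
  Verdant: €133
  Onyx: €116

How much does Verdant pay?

Ordering the bids: 133 (Verdant), 116 (Onyx), 94 (Novara), 91 (Talon), …
Winners (2 units): Verdant, Onyx.
First losing bid is Novara's €94, which sets the uniform price.
Verdant wins → pays €94.

Verdant pays €94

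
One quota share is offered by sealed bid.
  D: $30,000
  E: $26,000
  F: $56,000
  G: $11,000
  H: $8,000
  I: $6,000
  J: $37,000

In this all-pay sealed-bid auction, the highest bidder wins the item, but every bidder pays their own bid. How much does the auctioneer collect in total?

Total revenue: $174,000

Bids in order: 56,000 (F) > 37,000 (J) > 30,000 (D) > 26,000 (E) > 11,000 (G) > 8,000 (H) > …
F wins with the top bid; all bids are sunk regardless.
Every bidder forfeits their bid regardless of winning.
Revenue = 30,000 + 26,000 + 56,000 + 11,000 + 8,000 + 6,000 + 37,000 = $174,000.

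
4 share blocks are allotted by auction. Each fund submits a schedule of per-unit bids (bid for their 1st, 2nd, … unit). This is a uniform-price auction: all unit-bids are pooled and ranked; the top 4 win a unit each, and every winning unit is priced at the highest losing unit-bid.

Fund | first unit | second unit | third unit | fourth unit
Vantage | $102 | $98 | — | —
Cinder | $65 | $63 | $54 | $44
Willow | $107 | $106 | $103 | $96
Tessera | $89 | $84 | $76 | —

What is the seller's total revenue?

Pooled unit-bids ranked (top 4): 107 (Willow-1), 106 (Willow-2), 103 (Willow-3), 102 (Vantage-1)
First bid not allocated: $98.
Allocation: Vantage 1, Willow 3. Every unit priced at $98.
Revenue = 4 × 98 = $392.

Total revenue: $392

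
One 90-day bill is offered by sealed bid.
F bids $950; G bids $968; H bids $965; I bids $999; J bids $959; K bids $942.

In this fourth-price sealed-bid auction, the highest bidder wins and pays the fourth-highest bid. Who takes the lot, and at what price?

Rule: the highest bidder wins and pays the fourth-highest bid.
Sorting bids: 999 (I) > 968 (G) > 965 (H) > 959 (J) > 950 (F) > 942 (K)
I wins; payment is bid #4 in the ranking = $959.

I pays $959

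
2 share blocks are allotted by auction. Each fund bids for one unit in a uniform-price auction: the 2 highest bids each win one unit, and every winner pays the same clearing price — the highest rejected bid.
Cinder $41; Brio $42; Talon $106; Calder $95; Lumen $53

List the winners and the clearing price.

Ordering the bids: 106 (Talon), 95 (Calder), 53 (Lumen), 42 (Brio), …
Top 2: Talon, Calder.
First losing bid is Lumen's $53, which sets the uniform price.

Talon, Calder; each pays $53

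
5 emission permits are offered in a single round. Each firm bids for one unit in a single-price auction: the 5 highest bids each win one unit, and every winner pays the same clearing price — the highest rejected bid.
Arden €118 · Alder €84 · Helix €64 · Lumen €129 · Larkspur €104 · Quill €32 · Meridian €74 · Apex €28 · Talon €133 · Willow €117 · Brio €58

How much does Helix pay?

Helix pays €0

Bids ranked high→low: 133 (Talon), 129 (Lumen), 118 (Arden), 117 (Willow), 104 (Larkspur), 84 (Alder), 74 (Meridian), …
Top 5: Talon, Lumen, Arden, Willow, Larkspur.
Highest unsuccessful bid: €84 → clearing price.
Helix does not win → pays €0.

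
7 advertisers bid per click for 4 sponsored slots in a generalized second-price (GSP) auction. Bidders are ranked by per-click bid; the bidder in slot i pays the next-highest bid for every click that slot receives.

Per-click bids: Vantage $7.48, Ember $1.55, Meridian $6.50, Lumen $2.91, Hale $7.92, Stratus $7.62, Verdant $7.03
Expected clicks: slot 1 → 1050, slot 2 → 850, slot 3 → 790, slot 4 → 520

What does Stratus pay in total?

Sorting advertisers: $7.92 (Hale) > $7.62 (Stratus) > $7.48 (Vantage) > $7.03 (Verdant) > $6.50 (Meridian) > …
Stratus holds slot 2 → pays next bid $7.48 × 850 clicks = $6358.00.

Stratus pays $6358.00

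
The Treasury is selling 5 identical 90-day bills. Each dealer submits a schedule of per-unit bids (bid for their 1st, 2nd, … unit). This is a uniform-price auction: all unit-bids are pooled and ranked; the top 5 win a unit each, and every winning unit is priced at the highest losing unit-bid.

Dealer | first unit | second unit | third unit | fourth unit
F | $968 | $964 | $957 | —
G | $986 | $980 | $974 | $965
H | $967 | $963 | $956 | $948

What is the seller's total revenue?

Total revenue: $4,825

All unit-bids, highest first — top 5: 986 (G-1), 980 (G-2), 974 (G-3), 968 (F-1), 967 (H-1)
Highest rejected unit-bid = $965.
Allocation: F 1, G 3, H 1. Every unit priced at $965.
Revenue = 5 × 965 = $4,825.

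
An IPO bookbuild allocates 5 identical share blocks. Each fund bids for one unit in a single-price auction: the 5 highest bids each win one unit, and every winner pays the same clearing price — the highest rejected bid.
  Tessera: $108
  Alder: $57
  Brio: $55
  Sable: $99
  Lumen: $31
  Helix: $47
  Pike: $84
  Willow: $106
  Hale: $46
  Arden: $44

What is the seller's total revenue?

Ordering the bids: 108 (Tessera), 106 (Willow), 99 (Sable), 84 (Pike), 57 (Alder), 55 (Brio), 47 (Helix), …
Top 5: Tessera, Willow, Sable, Pike, Alder.
First losing bid is Brio's $55, which sets the uniform price.
Total revenue = 5 × $55 = $275.

Total revenue: $275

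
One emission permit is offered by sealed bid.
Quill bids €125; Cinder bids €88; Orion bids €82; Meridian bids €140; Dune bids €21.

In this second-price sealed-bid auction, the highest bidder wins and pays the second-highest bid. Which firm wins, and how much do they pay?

Second-price sealed-bid auction: the highest bidder wins and pays the second-highest bid.
Sorting bids: 140 (Meridian) > 125 (Quill) > 88 (Cinder) > 82 (Orion) > 21 (Dune)
Meridian is highest; pays the second-highest bid, €125.

Meridian pays €125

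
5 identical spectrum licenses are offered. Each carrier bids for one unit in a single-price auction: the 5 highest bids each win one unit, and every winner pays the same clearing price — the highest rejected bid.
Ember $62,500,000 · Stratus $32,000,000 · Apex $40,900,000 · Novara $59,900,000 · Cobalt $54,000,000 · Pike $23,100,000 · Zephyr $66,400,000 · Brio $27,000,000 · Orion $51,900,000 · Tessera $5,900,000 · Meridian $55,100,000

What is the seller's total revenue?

Total revenue: $259,500,000

Ordering the bids: 66,400,000 (Zephyr), 62,500,000 (Ember), 59,900,000 (Novara), 55,100,000 (Meridian), 54,000,000 (Cobalt), 51,900,000 (Orion), 40,900,000 (Apex), …
Top 5: Zephyr, Ember, Novara, Meridian, Cobalt.
Clearing price = highest rejected bid = $51,900,000.
Total revenue = 5 × $51,900,000 = $259,500,000.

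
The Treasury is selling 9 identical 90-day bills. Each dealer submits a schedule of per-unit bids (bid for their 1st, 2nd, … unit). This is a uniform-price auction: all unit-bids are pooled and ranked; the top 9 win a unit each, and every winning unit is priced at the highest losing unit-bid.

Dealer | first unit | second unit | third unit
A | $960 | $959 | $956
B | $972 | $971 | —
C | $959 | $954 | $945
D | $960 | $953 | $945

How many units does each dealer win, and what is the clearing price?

A 3, B 2, C 2, D 2; clearing price $945

All unit-bids, highest first — top 9: 972 (B-1), 971 (B-2), 960 (A-1), 960 (D-1), 959 (A-2), 959 (C-1), 956 (A-3), 954 (C-2), 953 (D-2)
The (k+1)-th unit-bid is $945.
Allocation: A 3, B 2, C 2, D 2.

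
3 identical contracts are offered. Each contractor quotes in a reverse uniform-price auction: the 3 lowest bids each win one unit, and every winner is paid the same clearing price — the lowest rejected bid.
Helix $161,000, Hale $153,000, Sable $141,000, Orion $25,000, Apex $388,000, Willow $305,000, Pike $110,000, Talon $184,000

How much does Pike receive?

Ordering the bids: 25,000 (Orion), 110,000 (Pike), 141,000 (Sable), 153,000 (Hale), 161,000 (Helix), …
Lowest 3: Orion, Pike, Sable.
First losing bid is Hale's $153,000, which sets the uniform price.
Pike wins → is paid $153,000.

Pike is paid $153,000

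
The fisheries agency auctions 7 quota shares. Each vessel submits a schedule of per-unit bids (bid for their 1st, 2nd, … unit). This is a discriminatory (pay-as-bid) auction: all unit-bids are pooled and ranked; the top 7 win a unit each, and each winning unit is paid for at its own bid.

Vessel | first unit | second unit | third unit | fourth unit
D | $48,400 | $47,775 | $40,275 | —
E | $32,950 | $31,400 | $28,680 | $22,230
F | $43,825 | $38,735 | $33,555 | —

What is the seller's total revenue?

Total revenue: $285,515

Merging the schedules and taking the best 7: 48,400 (D-1), 47,775 (D-2), 43,825 (F-1), 40,275 (D-3), 38,735 (F-2), 33,555 (F-3), 32,950 (E-1)
Next rejected bid: $31,400 (not a price — pay-as-bid).
Each winning unit pays its own bid.
Revenue = 48,400 + 47,775 + 43,825 + 40,275 + 38,735 + 33,555 + 32,950 = $285,515.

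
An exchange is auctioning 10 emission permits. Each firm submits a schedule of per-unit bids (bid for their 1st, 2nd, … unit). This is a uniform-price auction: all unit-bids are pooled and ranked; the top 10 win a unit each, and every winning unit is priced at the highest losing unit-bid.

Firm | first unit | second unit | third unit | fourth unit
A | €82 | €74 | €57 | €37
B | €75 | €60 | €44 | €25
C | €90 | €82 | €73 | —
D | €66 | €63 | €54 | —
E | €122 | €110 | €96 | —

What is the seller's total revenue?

Total revenue: €630

Merging the schedules and taking the best 10: 122 (E-1), 110 (E-2), 96 (E-3), 90 (C-1), 82 (A-1), 82 (C-2), 75 (B-1), 74 (A-2), 73 (C-3), 66 (D-1)
First bid not allocated: €63.
Allocation: A 2, B 1, C 3, D 1, E 3. Every unit priced at €63.
Revenue = 10 × 63 = €630.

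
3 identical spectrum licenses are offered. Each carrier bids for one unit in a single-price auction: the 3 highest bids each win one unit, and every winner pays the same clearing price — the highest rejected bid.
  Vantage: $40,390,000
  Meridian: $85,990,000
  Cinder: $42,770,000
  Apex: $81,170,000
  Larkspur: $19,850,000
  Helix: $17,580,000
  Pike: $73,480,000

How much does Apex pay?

Sorting: 85,990,000 (Meridian), 81,170,000 (Apex), 73,480,000 (Pike), 42,770,000 (Cinder), 40,390,000 (Vantage), …
The 3 highest are Meridian, Apex, Pike.
First losing bid is Cinder's $42,770,000, which sets the uniform price.
Apex wins → pays $42,770,000.

Apex pays $42,770,000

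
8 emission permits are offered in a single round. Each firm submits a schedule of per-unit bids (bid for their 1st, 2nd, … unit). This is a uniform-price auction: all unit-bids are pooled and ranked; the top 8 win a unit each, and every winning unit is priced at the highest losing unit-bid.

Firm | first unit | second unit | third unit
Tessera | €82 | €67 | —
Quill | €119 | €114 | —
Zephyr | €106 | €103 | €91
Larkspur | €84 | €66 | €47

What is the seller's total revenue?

Pooled unit-bids ranked (top 8): 119 (Quill-1), 114 (Quill-2), 106 (Zephyr-1), 103 (Zephyr-2), 91 (Zephyr-3), 84 (Larkspur-1), 82 (Tessera-1), 67 (Tessera-2)
Highest rejected unit-bid = €66.
Allocation: Larkspur 1, Quill 2, Tessera 2, Zephyr 3. Every unit priced at €66.
Revenue = 8 × 66 = €528.

Total revenue: €528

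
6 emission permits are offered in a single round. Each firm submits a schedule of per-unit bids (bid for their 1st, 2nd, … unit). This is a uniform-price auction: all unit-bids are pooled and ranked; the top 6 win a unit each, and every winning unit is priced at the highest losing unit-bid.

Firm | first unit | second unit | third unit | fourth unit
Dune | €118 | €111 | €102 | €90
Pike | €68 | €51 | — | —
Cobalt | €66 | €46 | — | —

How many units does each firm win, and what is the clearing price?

Pooled unit-bids ranked (top 6): 118 (Dune-1), 111 (Dune-2), 102 (Dune-3), 90 (Dune-4), 68 (Pike-1), 66 (Cobalt-1)
Highest rejected unit-bid = €51.
Allocation: Cobalt 1, Dune 4, Pike 1.

Cobalt 1, Dune 4, Pike 1; clearing price €51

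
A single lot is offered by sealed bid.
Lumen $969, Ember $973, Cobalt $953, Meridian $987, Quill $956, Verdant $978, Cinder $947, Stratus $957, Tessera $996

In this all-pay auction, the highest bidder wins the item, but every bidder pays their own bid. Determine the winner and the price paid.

Bids ranked: 996 (Tessera) > 987 (Meridian) > 978 (Verdant) > 973 (Ember) > 969 (Lumen) > 957 (Stratus) > …
Tessera is highest and takes the item; every bidder forfeits their bid.

Tessera pays $996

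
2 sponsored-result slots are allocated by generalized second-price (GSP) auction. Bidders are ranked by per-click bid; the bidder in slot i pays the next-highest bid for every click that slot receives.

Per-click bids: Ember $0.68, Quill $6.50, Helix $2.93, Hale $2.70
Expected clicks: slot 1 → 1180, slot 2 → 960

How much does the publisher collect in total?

Total revenue: $6049.40

Ranked by bid: $6.50 (Quill) > $2.93 (Helix) > $2.70 (Hale) > …
Slot 1: Quill pays $2.93 × 1180 = $3457.40
Slot 2: Helix pays $2.70 × 960 = $2592.00
Total = $6049.40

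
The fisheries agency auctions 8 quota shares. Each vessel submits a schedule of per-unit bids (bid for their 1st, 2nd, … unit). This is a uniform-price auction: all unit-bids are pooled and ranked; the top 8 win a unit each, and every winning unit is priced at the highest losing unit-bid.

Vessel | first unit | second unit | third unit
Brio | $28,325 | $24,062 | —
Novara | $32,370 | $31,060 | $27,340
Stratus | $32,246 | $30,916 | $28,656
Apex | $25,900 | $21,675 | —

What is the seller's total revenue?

Total revenue: $192,496

All unit-bids, highest first — top 8: 32,370 (Novara-1), 32,246 (Stratus-1), 31,060 (Novara-2), 30,916 (Stratus-2), 28,656 (Stratus-3), 28,325 (Brio-1), 27,340 (Novara-3), 25,900 (Apex-1)
The (k+1)-th unit-bid is $24,062.
Allocation: Apex 1, Brio 1, Novara 3, Stratus 3. Every unit priced at $24,062.
Revenue = 8 × 24,062 = $192,496.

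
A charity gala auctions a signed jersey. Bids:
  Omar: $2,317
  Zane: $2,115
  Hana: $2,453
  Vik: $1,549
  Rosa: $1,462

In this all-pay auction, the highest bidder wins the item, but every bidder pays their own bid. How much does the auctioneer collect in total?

All-pay auction: the highest bidder wins the item, but every bidder pays their own bid.
Bids in order: 2,453 (Hana) > 2,317 (Omar) > 2,115 (Zane) > 1,549 (Vik) > 1,462 (Rosa)
Hana wins with the top bid; all bids are sunk regardless.
Every bidder forfeits their bid regardless of winning.
Revenue = 2,317 + 2,115 + 2,453 + 1,549 + 1,462 = $9,896.

Total revenue: $9,896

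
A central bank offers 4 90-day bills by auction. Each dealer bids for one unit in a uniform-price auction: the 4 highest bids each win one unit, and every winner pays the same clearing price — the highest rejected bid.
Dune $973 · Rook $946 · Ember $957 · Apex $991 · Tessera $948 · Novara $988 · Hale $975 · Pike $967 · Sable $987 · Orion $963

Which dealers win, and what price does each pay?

Sorting: 991 (Apex), 988 (Novara), 987 (Sable), 975 (Hale), 973 (Dune), 967 (Pike), …
Top 4: Apex, Novara, Sable, Hale.
First losing bid is Dune's $973, which sets the uniform price.

Apex, Novara, Sable, Hale; each pays $973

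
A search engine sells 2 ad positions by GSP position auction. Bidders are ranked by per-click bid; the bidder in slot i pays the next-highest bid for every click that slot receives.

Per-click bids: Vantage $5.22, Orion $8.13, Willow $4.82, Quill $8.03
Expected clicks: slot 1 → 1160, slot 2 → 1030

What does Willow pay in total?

Per-click bids in order: $8.13 (Orion) > $8.03 (Quill) > $5.22 (Vantage) > …
Willow ranks below slot 2 → no slot, pays nothing.

Willow pays $0.00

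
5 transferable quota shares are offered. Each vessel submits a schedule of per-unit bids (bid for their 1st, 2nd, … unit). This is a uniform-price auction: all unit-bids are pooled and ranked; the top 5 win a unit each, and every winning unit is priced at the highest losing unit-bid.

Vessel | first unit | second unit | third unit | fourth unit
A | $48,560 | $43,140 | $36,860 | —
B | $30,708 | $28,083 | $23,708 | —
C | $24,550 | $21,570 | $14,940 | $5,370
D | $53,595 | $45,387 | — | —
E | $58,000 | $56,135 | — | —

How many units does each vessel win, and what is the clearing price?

All unit-bids, highest first — top 5: 58,000 (E-1), 56,135 (E-2), 53,595 (D-1), 48,560 (A-1), 45,387 (D-2)
Highest rejected unit-bid = $43,140.
Allocation: A 1, D 2, E 2.

A 1, D 2, E 2; clearing price $43,140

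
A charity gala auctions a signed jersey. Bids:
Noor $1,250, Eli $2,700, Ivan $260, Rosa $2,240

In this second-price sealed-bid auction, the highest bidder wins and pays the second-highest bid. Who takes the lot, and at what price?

Sorting bids: 2,700 (Eli) > 2,240 (Rosa) > 1,250 (Noor) > 260 (Ivan)
Second-price: Eli pays Rosa's bid of $2,240.

Eli pays $2,240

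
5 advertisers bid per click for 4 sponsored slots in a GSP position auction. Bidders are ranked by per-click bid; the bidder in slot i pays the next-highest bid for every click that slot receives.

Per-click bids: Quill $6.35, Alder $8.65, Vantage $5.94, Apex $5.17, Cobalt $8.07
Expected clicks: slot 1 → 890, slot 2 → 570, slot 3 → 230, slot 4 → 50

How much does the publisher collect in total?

Total revenue: $12426.50

Sorting advertisers: $8.65 (Alder) > $8.07 (Cobalt) > $6.35 (Quill) > $5.94 (Vantage) > $5.17 (Apex)
Slot 1: Alder pays $8.07 × 890 = $7182.30
Slot 2: Cobalt pays $6.35 × 570 = $3619.50
Slot 3: Quill pays $5.94 × 230 = $1366.20
Slot 4: Vantage pays $5.17 × 50 = $258.50
Total = $12426.50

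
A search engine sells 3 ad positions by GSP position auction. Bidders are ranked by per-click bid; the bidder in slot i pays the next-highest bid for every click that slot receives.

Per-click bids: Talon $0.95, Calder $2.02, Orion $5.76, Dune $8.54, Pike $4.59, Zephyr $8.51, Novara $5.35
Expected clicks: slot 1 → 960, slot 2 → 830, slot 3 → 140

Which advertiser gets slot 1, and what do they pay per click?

Sorting advertisers: $8.54 (Dune) > $8.51 (Zephyr) > $5.76 (Orion) > $5.35 (Novara) > …
Slot 1 goes to the first-ranked bidder, Dune, who pays the next bid down: $8.51/click.

Dune; $8.51 per click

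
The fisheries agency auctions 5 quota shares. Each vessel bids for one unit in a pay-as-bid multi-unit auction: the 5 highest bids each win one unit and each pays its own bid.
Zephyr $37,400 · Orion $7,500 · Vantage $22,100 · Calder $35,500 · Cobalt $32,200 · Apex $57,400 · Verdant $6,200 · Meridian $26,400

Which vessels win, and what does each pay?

Apex $57,400, Zephyr $37,400, Calder $35,500, Cobalt $32,200, Meridian $26,400

Sorting: 57,400 (Apex), 37,400 (Zephyr), 35,500 (Calder), 32,200 (Cobalt), 26,400 (Meridian), 22,100 (Vantage), 7,500 (Orion), …
Top 5: Apex, Zephyr, Calder, Cobalt, Meridian.
Each winner pays its own bid: Apex $57,400, Zephyr $37,400, Calder $35,500, Cobalt $32,200, Meridian $26,400.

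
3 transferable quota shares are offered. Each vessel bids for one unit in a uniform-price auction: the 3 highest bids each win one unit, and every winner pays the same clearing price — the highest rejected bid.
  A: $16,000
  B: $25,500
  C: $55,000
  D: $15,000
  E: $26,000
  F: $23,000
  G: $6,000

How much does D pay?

D pays $0

Ordering the bids: 55,000 (C), 26,000 (E), 25,500 (B), 23,000 (F), 16,000 (A), …
Winners (3 units): C, E, B.
First losing bid is F's $23,000, which sets the uniform price.
D does not win → pays $0.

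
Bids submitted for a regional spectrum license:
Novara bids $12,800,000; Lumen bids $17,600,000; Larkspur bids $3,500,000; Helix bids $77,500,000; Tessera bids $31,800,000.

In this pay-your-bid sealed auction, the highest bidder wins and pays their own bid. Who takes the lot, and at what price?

Bids ranked: 77,500,000 (Helix) > 31,800,000 (Tessera) > 17,600,000 (Lumen) > 12,800,000 (Novara) > 3,500,000 (Larkspur)
Helix is highest → pays own bid, $77,500,000.

Helix pays $77,500,000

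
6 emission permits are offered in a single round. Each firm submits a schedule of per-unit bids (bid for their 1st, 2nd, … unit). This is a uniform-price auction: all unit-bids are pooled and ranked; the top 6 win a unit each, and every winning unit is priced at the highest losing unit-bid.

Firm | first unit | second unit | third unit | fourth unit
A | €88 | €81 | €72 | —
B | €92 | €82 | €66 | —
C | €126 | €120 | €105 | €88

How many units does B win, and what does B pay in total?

B: 1 unit, pays €82

Merging the schedules and taking the best 6: 126 (C-1), 120 (C-2), 105 (C-3), 92 (B-1), 88 (A-1), 88 (C-4)
First bid not allocated: €82.
B wins 1 unit(s) at €82 each.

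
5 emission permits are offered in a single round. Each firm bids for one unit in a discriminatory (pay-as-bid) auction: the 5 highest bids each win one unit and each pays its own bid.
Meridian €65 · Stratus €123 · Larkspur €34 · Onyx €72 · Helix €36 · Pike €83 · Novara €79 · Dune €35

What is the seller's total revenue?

Total revenue: €422

Bids ranked high→low: 123 (Stratus), 83 (Pike), 79 (Novara), 72 (Onyx), 65 (Meridian), 36 (Helix), 35 (Dune), …
Winners (5 units): Stratus, Pike, Novara, Onyx, Meridian.
Total revenue = 123 + 83 + 79 + 72 + 65 = €422.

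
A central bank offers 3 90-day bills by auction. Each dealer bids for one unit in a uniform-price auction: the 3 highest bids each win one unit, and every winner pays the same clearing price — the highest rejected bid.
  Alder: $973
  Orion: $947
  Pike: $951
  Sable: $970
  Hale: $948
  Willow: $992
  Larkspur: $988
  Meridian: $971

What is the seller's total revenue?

Sorting: 992 (Willow), 988 (Larkspur), 973 (Alder), 971 (Meridian), 970 (Sable), …
The 3 highest are Willow, Larkspur, Alder.
First losing bid is Meridian's $971, which sets the uniform price.
Total revenue = 3 × $971 = $2,913.

Total revenue: $2,913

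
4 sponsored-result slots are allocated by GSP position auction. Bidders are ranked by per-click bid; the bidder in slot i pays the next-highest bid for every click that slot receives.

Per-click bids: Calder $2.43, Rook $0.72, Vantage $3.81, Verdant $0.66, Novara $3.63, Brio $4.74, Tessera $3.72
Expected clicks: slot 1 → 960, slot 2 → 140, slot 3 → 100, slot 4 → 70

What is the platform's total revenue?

Total revenue: $4711.50

Per-click bids in order: $4.74 (Brio) > $3.81 (Vantage) > $3.72 (Tessera) > $3.63 (Novara) > $2.43 (Calder) > …
Slot 1: Brio pays $3.81 × 960 = $3657.60
Slot 2: Vantage pays $3.72 × 140 = $520.80
Slot 3: Tessera pays $3.63 × 100 = $363.00
Slot 4: Novara pays $2.43 × 70 = $170.10
Total = $4711.50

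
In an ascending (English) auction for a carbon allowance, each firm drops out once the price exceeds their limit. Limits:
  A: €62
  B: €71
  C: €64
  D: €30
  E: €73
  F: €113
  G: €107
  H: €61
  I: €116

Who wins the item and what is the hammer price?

I wins at €113

Limits ranked: 116 (I) > 113 (F) > 107 (G) > 73 (E) > 71 (B) > 64 (C) > …
F is the last rival to drop out, at €113; I remains and wins at that price.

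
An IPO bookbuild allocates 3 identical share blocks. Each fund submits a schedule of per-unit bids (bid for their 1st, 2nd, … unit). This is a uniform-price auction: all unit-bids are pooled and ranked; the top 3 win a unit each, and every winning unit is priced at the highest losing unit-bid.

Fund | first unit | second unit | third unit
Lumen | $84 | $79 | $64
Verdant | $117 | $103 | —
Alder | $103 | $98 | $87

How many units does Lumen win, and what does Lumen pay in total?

Lumen: 0 units, pays $0

Merging the schedules and taking the best 3: 117 (Verdant-1), 103 (Verdant-2), 103 (Alder-1)
Highest rejected unit-bid = $98.
Lumen wins 0 unit(s) at $98 each.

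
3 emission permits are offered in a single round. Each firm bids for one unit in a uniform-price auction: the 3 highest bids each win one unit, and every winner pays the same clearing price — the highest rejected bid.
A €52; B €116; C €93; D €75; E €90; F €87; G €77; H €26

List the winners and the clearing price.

B, C, E; each pays €87

Bids ranked high→low: 116 (B), 93 (C), 90 (E), 87 (F), 77 (G), …
The 3 highest are B, C, E.
Clearing price = highest rejected bid = €87.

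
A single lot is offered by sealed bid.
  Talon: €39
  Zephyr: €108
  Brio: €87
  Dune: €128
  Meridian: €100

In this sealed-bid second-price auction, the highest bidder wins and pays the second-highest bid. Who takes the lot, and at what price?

Bids ranked: 128 (Dune) > 108 (Zephyr) > 100 (Meridian) > 87 (Brio) > 39 (Talon)
Dune is highest; pays the second-highest bid, €108.

Dune pays €108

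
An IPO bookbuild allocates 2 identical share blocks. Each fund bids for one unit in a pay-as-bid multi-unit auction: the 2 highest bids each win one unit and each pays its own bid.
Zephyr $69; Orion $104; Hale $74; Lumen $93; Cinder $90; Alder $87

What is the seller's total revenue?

Total revenue: $197

Sorting: 104 (Orion), 93 (Lumen), 90 (Cinder), 87 (Alder), …
Top 2: Orion, Lumen.
Total revenue = 104 + 93 = $197.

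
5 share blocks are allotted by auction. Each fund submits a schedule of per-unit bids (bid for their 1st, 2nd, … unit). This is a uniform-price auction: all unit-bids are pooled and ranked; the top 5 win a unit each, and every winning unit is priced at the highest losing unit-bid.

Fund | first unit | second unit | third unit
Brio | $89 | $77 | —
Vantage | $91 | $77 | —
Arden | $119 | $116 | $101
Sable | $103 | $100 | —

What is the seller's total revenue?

All unit-bids, highest first — top 5: 119 (Arden-1), 116 (Arden-2), 103 (Sable-1), 101 (Arden-3), 100 (Sable-2)
Highest rejected unit-bid = $91.
Allocation: Arden 3, Sable 2. Every unit priced at $91.
Revenue = 5 × 91 = $455.

Total revenue: $455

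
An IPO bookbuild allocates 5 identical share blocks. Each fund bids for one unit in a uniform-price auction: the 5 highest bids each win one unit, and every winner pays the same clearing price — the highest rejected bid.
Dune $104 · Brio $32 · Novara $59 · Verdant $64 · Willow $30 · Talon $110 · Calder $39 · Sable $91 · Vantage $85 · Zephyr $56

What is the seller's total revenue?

Total revenue: $295

Bids ranked high→low: 110 (Talon), 104 (Dune), 91 (Sable), 85 (Vantage), 64 (Verdant), 59 (Novara), 56 (Zephyr), …
Top 5: Talon, Dune, Sable, Vantage, Verdant.
First losing bid is Novara's $59, which sets the uniform price.
Total revenue = 5 × $59 = $295.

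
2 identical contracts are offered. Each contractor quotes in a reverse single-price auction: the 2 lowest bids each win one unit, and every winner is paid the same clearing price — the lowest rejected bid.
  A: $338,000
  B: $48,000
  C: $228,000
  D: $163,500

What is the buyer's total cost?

Total cost: $456,000

Bids ranked low→high: 48,000 (B), 163,500 (D), 228,000 (C), 338,000 (A)
The 2 lowest are B, D.
First losing bid is C's $228,000, which sets the uniform price.
Total cost = 2 × $228,000 = $456,000.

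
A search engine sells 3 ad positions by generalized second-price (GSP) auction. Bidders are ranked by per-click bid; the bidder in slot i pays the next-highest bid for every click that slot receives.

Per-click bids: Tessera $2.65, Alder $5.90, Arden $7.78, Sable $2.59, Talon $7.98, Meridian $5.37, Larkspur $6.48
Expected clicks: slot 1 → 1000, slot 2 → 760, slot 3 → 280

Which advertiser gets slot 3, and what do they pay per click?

Larkspur; $5.90 per click

Sorting advertisers: $7.98 (Talon) > $7.78 (Arden) > $6.48 (Larkspur) > $5.90 (Alder) > …
Slot 3 goes to the third-ranked bidder, Larkspur, who pays the next bid down: $5.90/click.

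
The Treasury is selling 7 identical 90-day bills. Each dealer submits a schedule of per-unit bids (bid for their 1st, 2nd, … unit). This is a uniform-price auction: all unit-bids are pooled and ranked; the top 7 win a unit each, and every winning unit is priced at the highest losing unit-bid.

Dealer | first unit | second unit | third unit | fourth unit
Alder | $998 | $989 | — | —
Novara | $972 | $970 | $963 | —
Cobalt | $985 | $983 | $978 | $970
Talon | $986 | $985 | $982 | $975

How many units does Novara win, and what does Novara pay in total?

Pooled unit-bids ranked (top 7): 998 (Alder-1), 989 (Alder-2), 986 (Talon-1), 985 (Cobalt-1), 985 (Talon-2), 983 (Cobalt-2), 982 (Talon-3)
The (k+1)-th unit-bid is $978.
Novara wins 0 unit(s) at $978 each.

Novara: 0 units, pays $0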